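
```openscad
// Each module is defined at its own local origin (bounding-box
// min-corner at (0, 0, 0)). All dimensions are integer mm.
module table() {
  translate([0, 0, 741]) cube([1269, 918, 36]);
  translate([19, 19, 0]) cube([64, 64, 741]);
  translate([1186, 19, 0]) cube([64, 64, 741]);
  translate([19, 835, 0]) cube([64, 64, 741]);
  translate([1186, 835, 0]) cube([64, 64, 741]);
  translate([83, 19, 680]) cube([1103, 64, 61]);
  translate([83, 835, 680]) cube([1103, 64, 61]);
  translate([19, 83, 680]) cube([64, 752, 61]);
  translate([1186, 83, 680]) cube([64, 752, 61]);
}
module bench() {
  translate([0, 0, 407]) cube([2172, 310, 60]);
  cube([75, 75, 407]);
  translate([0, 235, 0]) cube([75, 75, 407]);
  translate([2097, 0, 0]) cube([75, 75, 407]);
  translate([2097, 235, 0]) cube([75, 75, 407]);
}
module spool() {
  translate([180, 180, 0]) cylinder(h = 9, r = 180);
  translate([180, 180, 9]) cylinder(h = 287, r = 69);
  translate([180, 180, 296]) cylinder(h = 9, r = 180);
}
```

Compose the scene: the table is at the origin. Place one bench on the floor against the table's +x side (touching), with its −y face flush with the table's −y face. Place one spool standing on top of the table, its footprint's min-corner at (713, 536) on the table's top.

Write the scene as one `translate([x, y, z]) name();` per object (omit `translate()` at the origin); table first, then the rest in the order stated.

table();
translate([1269, 0, 0]) bench();
translate([713, 536, 777]) spool();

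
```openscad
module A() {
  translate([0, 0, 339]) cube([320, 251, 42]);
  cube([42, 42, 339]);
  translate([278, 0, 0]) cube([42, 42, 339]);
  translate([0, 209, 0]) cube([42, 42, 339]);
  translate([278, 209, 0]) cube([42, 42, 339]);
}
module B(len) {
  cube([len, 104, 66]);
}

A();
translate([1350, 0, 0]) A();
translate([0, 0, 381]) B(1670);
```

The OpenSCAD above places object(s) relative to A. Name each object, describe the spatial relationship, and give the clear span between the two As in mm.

A is a stool. B is a beam. A beam spans the tops of two stools. The clear span between the two stools is 1030 mm.

Second stool starts at x = 1350; first ends at x = 320; clear span = 1350 − 320 = 1030 mm.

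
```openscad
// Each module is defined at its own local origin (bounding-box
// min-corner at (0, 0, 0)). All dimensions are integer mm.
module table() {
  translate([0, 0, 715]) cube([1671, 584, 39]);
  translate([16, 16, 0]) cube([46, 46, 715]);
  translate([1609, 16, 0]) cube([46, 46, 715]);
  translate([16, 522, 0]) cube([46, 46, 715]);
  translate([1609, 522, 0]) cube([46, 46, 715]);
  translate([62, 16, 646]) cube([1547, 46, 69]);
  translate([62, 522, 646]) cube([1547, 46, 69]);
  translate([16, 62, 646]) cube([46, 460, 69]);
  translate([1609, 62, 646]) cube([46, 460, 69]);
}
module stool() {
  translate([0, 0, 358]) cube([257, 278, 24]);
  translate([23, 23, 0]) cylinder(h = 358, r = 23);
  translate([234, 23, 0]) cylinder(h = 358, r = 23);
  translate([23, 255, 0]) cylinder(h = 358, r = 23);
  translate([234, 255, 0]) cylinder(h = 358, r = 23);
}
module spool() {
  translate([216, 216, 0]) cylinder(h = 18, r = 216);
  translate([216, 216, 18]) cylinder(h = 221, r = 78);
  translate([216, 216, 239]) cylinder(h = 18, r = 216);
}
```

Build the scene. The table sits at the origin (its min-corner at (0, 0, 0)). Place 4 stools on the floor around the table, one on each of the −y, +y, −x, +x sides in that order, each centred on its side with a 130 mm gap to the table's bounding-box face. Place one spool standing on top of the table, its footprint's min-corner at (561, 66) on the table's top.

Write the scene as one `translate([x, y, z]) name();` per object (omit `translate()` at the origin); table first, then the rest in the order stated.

table();
translate([707, -408, 0]) stool();
translate([707, 714, 0]) stool();
translate([-387, 153, 0]) stool();
translate([1801, 153, 0]) stool();
translate([561, 66, 754]) spool();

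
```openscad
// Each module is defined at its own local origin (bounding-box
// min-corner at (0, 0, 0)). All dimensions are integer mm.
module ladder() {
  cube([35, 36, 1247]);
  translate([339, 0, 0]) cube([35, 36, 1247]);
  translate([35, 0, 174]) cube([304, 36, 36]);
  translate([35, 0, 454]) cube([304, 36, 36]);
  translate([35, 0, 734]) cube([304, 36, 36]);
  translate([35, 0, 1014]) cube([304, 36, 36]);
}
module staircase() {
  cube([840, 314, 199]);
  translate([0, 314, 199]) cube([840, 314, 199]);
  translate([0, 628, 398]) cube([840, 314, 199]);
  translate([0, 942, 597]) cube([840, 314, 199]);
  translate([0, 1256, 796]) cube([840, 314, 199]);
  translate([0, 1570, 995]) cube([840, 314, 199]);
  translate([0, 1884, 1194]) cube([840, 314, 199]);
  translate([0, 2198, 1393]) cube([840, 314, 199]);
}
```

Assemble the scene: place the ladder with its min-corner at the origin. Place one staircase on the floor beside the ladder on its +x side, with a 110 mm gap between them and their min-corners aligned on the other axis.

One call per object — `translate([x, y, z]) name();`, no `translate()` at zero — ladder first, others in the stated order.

ladder();
translate([484, 0, 0]) staircase();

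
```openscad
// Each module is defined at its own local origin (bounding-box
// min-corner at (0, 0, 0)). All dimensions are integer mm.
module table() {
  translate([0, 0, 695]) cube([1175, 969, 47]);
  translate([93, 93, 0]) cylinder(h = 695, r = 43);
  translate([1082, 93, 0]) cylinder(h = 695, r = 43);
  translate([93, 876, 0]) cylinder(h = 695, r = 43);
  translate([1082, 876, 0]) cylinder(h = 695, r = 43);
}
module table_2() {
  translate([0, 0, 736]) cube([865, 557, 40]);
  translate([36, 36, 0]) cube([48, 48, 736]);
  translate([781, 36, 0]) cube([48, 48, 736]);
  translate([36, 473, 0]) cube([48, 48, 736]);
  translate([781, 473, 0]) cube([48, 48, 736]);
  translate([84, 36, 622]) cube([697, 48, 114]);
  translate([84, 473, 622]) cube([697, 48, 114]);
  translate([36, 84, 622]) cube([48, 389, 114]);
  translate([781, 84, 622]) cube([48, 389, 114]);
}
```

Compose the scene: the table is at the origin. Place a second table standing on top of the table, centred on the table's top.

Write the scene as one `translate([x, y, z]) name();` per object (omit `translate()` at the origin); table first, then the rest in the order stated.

table();
translate([155, 206, 742]) table_2();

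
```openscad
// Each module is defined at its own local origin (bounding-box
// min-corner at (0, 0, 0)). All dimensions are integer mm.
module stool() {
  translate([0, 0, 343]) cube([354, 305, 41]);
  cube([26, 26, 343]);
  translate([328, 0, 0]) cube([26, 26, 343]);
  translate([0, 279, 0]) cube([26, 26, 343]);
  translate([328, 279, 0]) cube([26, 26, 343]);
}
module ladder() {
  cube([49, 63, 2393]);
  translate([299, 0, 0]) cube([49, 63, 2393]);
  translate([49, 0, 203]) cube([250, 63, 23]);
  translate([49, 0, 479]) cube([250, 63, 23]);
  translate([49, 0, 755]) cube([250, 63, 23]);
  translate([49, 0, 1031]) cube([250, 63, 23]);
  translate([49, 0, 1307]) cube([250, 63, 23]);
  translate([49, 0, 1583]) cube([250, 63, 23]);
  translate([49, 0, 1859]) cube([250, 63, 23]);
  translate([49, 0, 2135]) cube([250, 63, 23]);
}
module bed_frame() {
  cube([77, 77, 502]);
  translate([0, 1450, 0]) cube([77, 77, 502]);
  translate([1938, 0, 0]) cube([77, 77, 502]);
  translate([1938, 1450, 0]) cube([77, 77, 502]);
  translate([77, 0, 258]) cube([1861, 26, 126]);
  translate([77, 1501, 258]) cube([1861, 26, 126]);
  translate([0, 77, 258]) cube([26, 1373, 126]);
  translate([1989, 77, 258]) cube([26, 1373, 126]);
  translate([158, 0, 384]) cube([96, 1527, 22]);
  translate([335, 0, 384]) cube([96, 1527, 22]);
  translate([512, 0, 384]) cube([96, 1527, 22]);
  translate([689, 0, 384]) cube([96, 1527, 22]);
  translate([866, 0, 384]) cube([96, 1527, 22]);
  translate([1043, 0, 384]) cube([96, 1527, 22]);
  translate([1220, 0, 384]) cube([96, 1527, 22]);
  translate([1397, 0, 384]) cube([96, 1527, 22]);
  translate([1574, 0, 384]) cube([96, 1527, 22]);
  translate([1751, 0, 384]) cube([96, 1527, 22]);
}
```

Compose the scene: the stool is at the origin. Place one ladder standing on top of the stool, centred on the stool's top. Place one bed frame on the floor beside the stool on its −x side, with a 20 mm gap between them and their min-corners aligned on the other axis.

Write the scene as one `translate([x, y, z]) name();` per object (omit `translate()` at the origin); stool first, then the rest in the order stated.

stool();
translate([3, 121, 384]) ladder();
translate([-2035, 0, 0]) bed_frame();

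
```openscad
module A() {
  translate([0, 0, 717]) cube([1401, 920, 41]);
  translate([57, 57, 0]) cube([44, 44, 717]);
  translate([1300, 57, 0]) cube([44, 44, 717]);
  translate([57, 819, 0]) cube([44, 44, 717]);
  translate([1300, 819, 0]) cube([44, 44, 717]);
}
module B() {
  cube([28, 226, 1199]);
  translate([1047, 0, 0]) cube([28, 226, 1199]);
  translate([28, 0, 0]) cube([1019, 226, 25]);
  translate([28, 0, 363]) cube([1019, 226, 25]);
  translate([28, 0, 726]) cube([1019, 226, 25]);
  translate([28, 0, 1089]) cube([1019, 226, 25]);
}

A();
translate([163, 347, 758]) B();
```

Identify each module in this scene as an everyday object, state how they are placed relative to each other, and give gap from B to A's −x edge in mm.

The bookshelf's min-x is at 163; the table's min-x is 0; gap = 163 mm.

A is a table. B is a bookshelf. The bookshelf is on top of the table, centred. The gap from the bookshelf to the table's −x edge is 163 mm.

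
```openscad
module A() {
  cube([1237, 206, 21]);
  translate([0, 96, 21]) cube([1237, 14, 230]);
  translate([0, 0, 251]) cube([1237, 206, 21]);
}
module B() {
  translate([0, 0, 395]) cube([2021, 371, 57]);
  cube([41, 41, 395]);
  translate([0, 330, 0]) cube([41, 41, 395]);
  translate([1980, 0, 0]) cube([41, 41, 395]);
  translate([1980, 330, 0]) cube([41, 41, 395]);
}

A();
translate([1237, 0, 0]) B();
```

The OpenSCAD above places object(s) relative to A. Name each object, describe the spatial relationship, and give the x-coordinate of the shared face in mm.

The I-beam's +x face and the bench's −x face are both at x = 1237 mm.

A is an I-beam. B is a bench. The bench is against the I-beam's +x side, with their −y faces flush. The x-coordinate of the shared face is 1237 mm.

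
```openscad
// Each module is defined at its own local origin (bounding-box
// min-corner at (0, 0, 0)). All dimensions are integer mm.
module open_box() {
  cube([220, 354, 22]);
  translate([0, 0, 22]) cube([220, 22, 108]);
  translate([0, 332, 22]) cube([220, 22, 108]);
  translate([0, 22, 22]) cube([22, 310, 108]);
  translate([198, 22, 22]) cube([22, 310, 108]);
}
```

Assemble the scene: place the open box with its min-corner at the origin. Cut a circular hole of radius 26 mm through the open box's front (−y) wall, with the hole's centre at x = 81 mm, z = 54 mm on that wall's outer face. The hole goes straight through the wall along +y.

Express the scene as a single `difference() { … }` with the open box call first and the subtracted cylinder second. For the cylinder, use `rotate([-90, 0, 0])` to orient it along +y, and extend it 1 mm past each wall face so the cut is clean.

difference() {
  open_box();
  translate([81, -1, 54]) rotate([-90, 0, 0]) cylinder(h = 24, r = 26);
}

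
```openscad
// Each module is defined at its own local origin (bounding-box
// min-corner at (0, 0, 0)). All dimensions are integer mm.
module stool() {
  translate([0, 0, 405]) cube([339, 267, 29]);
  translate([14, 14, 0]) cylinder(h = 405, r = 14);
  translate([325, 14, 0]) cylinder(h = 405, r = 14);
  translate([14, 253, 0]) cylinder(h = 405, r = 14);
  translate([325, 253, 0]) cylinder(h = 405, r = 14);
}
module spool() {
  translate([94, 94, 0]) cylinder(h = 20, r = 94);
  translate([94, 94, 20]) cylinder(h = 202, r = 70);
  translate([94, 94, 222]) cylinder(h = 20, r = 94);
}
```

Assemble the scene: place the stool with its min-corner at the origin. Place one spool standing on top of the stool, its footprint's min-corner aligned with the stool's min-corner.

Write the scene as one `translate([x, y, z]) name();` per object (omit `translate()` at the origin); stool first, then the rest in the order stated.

stool();
translate([0, 0, 434]) spool();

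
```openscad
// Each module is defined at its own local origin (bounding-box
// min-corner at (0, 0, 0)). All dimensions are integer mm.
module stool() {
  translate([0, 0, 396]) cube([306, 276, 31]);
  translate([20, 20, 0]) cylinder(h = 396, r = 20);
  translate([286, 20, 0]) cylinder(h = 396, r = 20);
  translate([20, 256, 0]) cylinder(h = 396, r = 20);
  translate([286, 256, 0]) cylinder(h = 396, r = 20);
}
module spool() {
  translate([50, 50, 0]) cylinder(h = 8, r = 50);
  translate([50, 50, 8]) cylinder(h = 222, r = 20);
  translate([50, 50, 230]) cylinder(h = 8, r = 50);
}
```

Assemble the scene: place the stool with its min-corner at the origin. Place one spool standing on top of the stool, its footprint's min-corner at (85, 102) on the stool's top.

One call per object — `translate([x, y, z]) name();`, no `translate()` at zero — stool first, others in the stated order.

stool();
translate([85, 102, 427]) spool();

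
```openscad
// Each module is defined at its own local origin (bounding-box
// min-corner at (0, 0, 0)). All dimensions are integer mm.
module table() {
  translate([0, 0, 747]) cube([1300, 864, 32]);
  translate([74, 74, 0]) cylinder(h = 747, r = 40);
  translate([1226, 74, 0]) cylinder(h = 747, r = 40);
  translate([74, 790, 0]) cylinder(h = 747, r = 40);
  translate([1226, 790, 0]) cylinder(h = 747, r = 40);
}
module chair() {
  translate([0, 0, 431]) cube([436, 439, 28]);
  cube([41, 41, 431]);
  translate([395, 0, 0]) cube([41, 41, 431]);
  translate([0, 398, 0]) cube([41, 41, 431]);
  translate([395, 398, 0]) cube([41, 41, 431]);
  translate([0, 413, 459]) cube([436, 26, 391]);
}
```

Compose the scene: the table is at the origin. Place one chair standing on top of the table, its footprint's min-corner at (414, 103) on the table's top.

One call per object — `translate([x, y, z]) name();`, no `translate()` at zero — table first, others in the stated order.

table();
translate([414, 103, 779]) chair();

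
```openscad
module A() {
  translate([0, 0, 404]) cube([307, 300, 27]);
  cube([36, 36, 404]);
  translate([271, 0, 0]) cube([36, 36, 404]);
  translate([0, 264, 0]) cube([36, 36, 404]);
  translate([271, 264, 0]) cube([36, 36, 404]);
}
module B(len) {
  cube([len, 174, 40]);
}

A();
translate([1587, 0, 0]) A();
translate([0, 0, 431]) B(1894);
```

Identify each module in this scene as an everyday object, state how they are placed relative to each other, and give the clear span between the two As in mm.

Second stool starts at x = 1587; first ends at x = 307; clear span = 1587 − 307 = 1280 mm.

A is a stool. B is a beam. A beam spans the tops of two stools. The clear span between the two stools is 1280 mm.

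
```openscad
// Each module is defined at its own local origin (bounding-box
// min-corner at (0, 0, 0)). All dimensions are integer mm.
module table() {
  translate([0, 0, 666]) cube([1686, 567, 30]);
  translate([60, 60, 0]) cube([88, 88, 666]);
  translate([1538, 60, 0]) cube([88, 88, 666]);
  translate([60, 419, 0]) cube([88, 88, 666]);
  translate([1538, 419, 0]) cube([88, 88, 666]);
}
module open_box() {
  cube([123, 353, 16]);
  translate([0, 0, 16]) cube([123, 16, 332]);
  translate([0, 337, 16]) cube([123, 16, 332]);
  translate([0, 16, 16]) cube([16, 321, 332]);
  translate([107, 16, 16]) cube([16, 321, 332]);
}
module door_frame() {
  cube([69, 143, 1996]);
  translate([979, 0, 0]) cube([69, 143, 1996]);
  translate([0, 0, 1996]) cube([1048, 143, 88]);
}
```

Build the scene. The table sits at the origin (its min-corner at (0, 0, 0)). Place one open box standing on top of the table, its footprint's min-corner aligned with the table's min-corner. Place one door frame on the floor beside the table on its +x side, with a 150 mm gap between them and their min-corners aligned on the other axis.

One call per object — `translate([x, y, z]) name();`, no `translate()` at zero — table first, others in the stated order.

table();
translate([0, 0, 696]) open_box();
translate([1836, 0, 0]) door_frame();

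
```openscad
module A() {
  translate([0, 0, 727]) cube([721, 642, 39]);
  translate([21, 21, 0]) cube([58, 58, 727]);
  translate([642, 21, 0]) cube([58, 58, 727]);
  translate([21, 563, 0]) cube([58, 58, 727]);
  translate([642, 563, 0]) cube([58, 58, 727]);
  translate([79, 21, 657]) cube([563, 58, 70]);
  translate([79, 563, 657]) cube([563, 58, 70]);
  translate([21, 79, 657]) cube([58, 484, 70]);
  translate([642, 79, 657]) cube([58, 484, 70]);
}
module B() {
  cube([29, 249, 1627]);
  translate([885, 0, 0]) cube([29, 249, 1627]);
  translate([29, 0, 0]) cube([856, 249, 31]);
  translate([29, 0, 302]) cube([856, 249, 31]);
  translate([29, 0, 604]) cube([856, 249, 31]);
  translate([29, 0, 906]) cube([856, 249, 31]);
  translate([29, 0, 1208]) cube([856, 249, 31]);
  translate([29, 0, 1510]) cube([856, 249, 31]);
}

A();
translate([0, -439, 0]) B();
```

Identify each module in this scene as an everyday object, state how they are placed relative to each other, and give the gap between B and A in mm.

The bookshelf's nearest face is 190 mm from the table's −y face.

A is a table. B is a bookshelf. The bookshelf is on the floor beside the table on its −y side. The gap between the bookshelf and the table is 190 mm.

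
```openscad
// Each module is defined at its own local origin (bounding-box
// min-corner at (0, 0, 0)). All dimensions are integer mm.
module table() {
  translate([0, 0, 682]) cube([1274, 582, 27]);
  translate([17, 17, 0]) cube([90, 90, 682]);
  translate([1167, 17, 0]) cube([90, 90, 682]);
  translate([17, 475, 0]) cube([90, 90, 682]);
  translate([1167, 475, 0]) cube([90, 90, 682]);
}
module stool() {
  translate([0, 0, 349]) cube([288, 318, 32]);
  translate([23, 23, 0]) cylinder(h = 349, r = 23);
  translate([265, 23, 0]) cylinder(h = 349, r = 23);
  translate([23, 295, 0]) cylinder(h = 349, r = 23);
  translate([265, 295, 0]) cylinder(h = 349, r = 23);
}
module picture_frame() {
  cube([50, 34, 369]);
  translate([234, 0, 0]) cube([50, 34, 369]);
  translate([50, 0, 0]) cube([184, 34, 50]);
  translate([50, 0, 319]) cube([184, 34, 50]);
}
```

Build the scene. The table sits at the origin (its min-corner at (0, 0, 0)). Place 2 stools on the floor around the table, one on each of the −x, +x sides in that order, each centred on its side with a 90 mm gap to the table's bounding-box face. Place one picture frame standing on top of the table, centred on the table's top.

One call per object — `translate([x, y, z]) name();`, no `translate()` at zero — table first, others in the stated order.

table();
translate([-378, 132, 0]) stool();
translate([1364, 132, 0]) stool();
translate([495, 274, 709]) picture_frame();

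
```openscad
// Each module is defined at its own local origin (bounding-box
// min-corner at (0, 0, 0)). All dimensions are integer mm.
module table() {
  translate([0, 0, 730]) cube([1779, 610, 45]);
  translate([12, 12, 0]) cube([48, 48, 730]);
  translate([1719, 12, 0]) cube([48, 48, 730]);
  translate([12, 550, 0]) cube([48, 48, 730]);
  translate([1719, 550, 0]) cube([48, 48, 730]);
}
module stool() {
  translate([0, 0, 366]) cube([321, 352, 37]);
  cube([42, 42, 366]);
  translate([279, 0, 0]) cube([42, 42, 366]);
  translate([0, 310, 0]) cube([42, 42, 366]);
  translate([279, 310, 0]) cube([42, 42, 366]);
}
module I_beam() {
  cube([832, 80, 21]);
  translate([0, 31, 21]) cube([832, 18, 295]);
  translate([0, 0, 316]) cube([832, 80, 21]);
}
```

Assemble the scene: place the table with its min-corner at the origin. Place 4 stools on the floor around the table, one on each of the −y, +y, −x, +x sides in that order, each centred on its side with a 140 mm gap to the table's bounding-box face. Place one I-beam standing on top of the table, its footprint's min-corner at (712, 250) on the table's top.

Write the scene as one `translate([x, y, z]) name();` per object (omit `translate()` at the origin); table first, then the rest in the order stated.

table();
translate([729, -492, 0]) stool();
translate([729, 750, 0]) stool();
translate([-461, 129, 0]) stool();
translate([1919, 129, 0]) stool();
translate([712, 250, 775]) I_beam();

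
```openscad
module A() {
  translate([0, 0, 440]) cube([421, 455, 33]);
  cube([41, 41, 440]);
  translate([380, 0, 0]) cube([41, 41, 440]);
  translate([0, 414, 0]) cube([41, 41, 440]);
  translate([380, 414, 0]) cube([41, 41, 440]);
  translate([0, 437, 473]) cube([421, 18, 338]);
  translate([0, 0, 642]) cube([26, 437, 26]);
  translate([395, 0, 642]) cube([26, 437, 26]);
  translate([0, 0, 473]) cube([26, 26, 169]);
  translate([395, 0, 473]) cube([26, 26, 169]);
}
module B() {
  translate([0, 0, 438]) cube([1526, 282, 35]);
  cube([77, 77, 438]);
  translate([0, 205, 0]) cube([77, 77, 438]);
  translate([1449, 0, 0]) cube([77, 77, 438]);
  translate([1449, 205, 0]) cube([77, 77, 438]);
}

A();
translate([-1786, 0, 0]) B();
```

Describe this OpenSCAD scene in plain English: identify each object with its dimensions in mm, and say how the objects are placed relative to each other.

A is a chair. The seat is a 421×455×33 mm slab with its top at z = 473 mm, on four 41×41 mm corner legs (flush with the seat edges, standing on z = 0). A flat backrest 18 mm thick, 338 mm tall, spans the full seat width and rises from the seat top along its +y edge, rear face flush with the rear of the seat. Two armrests of 26×26 mm section run along each side from the seat's front edge to the front of the backrest, top faces 195 mm above the seat top and outer faces flush with the seat's x-edges; a 26×26 mm post under the front of each armrest stands on the seat at the front corner.

B is a bench: a 1526×282 mm seat slab, 35 mm thick, top at z = 473 mm, on four 77×77 mm square legs flush with the seat corners and standing on z = 0.

The bench is on the floor beside the chair on its −x side.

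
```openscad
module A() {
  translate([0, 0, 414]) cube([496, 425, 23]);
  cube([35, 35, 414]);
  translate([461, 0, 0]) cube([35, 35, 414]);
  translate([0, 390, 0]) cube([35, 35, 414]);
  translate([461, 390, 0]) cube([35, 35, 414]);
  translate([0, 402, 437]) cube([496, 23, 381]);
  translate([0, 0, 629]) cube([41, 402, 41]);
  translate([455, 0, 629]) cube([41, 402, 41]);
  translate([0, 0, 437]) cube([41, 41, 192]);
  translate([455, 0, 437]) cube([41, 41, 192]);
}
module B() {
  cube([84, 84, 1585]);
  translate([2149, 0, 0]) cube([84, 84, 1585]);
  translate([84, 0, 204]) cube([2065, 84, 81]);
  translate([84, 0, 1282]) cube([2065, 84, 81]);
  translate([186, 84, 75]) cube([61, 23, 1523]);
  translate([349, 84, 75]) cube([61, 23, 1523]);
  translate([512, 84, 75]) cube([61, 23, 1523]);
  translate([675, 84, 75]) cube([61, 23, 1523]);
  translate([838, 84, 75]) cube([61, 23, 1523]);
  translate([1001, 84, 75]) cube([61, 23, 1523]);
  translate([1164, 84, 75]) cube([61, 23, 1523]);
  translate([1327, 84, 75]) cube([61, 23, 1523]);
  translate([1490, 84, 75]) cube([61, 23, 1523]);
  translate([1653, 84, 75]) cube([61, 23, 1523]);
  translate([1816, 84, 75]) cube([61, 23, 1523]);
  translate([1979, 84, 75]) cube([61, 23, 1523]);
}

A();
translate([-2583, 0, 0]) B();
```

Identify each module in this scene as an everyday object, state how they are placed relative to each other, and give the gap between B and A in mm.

A is a chair. B is a fence section. The fence section is on the floor beside the chair on its −x side. The gap between the fence section and the chair is 350 mm.

The fence section's nearest face is 350 mm from the chair's −x face.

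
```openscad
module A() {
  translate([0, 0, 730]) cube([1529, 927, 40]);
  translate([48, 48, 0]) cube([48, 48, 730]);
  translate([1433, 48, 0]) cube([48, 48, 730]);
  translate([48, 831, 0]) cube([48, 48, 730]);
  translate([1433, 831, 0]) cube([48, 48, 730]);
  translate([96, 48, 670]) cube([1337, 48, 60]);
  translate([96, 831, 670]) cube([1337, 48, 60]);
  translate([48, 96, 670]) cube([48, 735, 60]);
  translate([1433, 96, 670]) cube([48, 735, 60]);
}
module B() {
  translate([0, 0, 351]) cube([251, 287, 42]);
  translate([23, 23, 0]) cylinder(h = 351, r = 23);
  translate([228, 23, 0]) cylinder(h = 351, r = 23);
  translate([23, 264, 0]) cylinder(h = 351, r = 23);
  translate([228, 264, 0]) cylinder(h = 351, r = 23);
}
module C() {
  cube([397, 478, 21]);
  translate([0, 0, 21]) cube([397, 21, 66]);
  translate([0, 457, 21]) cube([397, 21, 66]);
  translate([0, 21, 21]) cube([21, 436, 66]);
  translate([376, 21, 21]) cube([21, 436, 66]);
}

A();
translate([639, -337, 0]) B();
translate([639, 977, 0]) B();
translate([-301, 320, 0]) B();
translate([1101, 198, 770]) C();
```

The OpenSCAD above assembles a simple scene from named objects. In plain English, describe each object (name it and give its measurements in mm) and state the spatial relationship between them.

A is a rectangular dining table. The top is 1529×927×40 mm with its upper surface at z = 770 mm. It stands on four 48×48 mm square legs, each inset 48 mm from the nearest pair of top edges, running from the floor to the underside of the top. Four apron rails, 48 mm thick and 60 mm tall, run between adjacent legs with their top edges flush with the underside of the top and their outer faces flush with the legs' outer faces.

B is a simple wooden stool: a rectangular seat 251 mm (x) by 287 mm (y), 42 mm thick, top face at z = 393 mm, on four round legs, each 46 mm in diameter. The legs rest on z = 0, each leg's axis is inset half a diameter from the nearest pair of seat edges (so the leg's bounding box is flush with the corner).

C is an open-topped rectangular box: outside dimensions 397×478×87 mm, with a uniform wall and base thickness of 21 mm. The base is a full 397×478 slab on the floor; four walls sit on top of the base. The front and back walls (the −y and +y sides) span the full width; the two side walls fit between them.

Three stools sit around the table at the −y, +y, −x sides. The open box is on top of the table.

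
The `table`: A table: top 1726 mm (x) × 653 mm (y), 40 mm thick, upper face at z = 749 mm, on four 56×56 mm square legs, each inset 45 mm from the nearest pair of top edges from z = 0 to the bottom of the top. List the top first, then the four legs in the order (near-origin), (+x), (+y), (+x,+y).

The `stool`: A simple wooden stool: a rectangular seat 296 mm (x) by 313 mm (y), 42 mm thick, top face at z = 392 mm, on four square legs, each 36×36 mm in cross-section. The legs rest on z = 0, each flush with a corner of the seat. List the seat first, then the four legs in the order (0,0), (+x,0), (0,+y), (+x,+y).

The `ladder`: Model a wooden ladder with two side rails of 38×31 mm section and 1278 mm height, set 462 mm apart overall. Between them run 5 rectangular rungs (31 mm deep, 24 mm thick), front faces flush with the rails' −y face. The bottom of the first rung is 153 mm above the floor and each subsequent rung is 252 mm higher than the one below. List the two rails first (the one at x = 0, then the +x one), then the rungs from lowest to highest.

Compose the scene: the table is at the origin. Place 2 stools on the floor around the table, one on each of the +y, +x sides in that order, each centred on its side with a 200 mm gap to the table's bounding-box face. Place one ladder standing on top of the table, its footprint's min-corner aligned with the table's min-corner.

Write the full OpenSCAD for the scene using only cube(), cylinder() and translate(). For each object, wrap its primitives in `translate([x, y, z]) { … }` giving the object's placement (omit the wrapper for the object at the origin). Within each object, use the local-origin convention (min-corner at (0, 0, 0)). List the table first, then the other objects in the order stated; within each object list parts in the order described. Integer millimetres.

translate([0, 0, 709]) cube([1726, 653, 40]);
translate([45, 45, 0]) cube([56, 56, 709]);
translate([1625, 45, 0]) cube([56, 56, 709]);
translate([45, 552, 0]) cube([56, 56, 709]);
translate([1625, 552, 0]) cube([56, 56, 709]);
translate([715, 853, 0]) {
  translate([0, 0, 350]) cube([296, 313, 42]);
  cube([36, 36, 350]);
  translate([260, 0, 0]) cube([36, 36, 350]);
  translate([0, 277, 0]) cube([36, 36, 350]);
  translate([260, 277, 0]) cube([36, 36, 350]);
}
translate([1926, 170, 0]) {
  translate([0, 0, 350]) cube([296, 313, 42]);
  cube([36, 36, 350]);
  translate([260, 0, 0]) cube([36, 36, 350]);
  translate([0, 277, 0]) cube([36, 36, 350]);
  translate([260, 277, 0]) cube([36, 36, 350]);
}
translate([0, 0, 749]) {
  cube([38, 31, 1278]);
  translate([424, 0, 0]) cube([38, 31, 1278]);
  translate([38, 0, 153]) cube([386, 31, 24]);
  translate([38, 0, 405]) cube([386, 31, 24]);
  translate([38, 0, 657]) cube([386, 31, 24]);
  translate([38, 0, 909]) cube([386, 31, 24]);
  translate([38, 0, 1161]) cube([386, 31, 24]);
}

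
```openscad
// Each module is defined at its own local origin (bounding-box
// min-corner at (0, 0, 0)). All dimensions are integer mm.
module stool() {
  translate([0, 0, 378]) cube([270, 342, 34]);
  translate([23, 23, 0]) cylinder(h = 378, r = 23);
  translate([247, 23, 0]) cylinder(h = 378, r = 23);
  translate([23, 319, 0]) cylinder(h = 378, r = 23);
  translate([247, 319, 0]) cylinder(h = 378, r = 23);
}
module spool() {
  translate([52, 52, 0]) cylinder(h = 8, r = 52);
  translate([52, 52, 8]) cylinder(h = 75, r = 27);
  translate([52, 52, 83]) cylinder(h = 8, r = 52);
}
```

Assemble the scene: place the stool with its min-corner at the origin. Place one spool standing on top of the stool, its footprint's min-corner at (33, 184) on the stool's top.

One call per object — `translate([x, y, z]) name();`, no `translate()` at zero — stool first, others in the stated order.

stool();
translate([33, 184, 412]) spool();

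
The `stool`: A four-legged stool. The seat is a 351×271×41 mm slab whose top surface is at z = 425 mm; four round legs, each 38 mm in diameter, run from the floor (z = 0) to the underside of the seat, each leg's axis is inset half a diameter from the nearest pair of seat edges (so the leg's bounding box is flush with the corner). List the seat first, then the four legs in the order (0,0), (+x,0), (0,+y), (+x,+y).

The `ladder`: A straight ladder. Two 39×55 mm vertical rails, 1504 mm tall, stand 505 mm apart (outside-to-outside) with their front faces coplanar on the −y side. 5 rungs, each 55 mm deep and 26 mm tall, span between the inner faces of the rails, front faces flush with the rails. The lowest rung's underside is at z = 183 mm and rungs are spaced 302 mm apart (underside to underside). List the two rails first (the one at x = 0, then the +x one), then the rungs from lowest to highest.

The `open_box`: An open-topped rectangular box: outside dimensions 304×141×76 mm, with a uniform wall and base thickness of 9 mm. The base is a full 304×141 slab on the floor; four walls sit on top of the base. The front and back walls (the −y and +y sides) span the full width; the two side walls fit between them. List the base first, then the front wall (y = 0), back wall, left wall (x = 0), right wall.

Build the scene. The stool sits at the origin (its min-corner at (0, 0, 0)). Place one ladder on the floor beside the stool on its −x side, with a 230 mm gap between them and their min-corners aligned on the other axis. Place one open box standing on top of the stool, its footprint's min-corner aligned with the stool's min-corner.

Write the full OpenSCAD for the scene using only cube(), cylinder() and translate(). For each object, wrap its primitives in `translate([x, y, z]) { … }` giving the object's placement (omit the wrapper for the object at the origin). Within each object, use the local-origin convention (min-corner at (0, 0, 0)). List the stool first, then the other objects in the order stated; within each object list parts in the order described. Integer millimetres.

translate([0, 0, 384]) cube([351, 271, 41]);
translate([19, 19, 0]) cylinder(h = 384, r = 19);
translate([332, 19, 0]) cylinder(h = 384, r = 19);
translate([19, 252, 0]) cylinder(h = 384, r = 19);
translate([332, 252, 0]) cylinder(h = 384, r = 19);
translate([-735, 0, 0]) {
  cube([39, 55, 1504]);
  translate([466, 0, 0]) cube([39, 55, 1504]);
  translate([39, 0, 183]) cube([427, 55, 26]);
  translate([39, 0, 485]) cube([427, 55, 26]);
  translate([39, 0, 787]) cube([427, 55, 26]);
  translate([39, 0, 1089]) cube([427, 55, 26]);
  translate([39, 0, 1391]) cube([427, 55, 26]);
}
translate([0, 0, 425]) {
  cube([304, 141, 9]);
  translate([0, 0, 9]) cube([304, 9, 67]);
  translate([0, 132, 9]) cube([304, 9, 67]);
  translate([0, 9, 9]) cube([9, 123, 67]);
  translate([295, 9, 9]) cube([9, 123, 67]);
}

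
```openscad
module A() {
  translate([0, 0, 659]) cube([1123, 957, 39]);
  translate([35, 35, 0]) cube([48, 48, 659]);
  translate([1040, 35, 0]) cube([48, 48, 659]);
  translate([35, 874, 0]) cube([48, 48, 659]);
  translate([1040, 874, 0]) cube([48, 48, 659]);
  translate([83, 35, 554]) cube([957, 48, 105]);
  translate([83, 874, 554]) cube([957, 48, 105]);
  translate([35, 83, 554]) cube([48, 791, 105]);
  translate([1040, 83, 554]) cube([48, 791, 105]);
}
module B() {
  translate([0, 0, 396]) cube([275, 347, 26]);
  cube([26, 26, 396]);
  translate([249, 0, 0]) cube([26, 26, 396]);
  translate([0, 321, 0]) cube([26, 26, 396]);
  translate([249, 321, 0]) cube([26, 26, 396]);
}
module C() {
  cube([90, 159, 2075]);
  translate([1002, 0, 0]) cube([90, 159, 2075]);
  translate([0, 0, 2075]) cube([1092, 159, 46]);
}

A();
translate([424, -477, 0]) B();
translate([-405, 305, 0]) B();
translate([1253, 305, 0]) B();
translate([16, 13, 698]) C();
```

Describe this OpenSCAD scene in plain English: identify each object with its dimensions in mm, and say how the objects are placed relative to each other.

A is a rectangular dining table. The top is 1123×957×39 mm with its upper surface at z = 698 mm. It stands on four 48×48 mm square legs, each inset 35 mm from the nearest pair of top edges, running from the floor to the underside of the top. Four apron rails, 48 mm thick and 105 mm tall, run between adjacent legs with their top edges flush with the underside of the top and their outer faces flush with the legs' outer faces.

B is a simple wooden stool: a rectangular seat 275 mm (x) by 347 mm (y), 26 mm thick, top face at z = 422 mm, on four square legs, each 26×26 mm in cross-section. The legs rest on z = 0, each flush with a corner of the seat.

C is a rectangular door frame: two vertical jambs of 90×159 mm section, 2075 mm tall, with a clear opening 912 mm wide between their inner faces. A header 46 mm tall and 159 mm deep lies on top of the jambs and spans the full outside width.

Three stools sit around the table at the −y, −x, +x sides. The door frame is on top of the table.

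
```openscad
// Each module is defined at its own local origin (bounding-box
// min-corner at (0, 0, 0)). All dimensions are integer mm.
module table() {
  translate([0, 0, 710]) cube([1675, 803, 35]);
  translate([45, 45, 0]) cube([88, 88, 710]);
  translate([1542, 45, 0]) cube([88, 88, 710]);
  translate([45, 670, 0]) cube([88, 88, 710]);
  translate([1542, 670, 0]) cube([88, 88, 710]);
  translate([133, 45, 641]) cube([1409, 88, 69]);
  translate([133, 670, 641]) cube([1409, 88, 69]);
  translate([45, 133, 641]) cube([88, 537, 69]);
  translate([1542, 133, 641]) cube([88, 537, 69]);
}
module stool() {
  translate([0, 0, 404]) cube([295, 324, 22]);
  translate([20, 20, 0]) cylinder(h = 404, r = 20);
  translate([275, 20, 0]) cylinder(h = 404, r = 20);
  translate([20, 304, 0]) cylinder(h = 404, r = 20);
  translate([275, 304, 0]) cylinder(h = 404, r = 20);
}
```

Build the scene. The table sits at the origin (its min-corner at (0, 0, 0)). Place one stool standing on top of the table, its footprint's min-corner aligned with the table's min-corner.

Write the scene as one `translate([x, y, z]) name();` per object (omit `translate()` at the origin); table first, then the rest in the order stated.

table();
translate([0, 0, 745]) stool();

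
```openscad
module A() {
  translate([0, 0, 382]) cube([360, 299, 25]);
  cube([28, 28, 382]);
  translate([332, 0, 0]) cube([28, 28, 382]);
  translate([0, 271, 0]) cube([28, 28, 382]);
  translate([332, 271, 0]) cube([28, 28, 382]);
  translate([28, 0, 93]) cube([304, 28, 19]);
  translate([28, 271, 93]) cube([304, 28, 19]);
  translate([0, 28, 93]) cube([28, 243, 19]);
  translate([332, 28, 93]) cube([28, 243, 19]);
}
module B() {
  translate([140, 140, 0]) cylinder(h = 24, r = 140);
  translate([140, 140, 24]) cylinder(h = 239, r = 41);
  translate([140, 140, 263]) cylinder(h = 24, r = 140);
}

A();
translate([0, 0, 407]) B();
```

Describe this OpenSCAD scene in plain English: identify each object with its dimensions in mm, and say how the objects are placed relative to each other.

A is a simple wooden stool: a rectangular seat 360 mm (x) by 299 mm (y), 25 mm thick, top face at z = 407 mm, on four square legs, each 28×28 mm in cross-section. The legs rest on z = 0, each flush with a corner of the seat. Four stretchers, 28 mm wide and 19 mm tall, connect adjacent legs with their undersides at z = 93 mm, each running between the inner faces of the legs it joins and aligned with the legs' outer faces on the other axis.

B is a spool: two coaxial disc flanges of radius 140 mm and thickness 24 mm, joined by a core cylinder of radius 41 mm and height 239 mm. The lower flange rests on z = 0 and the three cylinders share a vertical axis.

The spool is on top of the stool.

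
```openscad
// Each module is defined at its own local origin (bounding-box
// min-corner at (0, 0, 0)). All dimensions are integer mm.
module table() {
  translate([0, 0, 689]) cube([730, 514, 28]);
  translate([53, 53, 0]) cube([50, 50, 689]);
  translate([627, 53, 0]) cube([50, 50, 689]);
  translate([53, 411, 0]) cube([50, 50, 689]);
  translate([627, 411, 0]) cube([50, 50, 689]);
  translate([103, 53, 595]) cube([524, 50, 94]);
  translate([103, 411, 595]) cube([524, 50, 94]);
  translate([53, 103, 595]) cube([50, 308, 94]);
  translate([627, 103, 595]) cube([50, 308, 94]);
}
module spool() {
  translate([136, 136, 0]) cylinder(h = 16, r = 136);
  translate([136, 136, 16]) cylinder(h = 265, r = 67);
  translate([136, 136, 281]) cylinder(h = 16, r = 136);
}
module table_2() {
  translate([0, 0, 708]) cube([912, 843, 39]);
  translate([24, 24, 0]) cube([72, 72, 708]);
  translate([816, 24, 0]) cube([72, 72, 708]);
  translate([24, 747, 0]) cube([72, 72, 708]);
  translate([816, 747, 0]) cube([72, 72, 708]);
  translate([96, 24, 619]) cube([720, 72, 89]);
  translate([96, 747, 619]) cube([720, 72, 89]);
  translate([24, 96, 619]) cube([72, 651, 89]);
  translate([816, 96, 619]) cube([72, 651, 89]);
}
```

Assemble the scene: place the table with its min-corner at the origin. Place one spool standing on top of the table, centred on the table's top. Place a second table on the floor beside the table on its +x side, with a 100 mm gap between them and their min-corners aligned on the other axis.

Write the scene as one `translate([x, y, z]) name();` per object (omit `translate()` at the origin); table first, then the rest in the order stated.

table();
translate([229, 121, 717]) spool();
translate([830, 0, 0]) table_2();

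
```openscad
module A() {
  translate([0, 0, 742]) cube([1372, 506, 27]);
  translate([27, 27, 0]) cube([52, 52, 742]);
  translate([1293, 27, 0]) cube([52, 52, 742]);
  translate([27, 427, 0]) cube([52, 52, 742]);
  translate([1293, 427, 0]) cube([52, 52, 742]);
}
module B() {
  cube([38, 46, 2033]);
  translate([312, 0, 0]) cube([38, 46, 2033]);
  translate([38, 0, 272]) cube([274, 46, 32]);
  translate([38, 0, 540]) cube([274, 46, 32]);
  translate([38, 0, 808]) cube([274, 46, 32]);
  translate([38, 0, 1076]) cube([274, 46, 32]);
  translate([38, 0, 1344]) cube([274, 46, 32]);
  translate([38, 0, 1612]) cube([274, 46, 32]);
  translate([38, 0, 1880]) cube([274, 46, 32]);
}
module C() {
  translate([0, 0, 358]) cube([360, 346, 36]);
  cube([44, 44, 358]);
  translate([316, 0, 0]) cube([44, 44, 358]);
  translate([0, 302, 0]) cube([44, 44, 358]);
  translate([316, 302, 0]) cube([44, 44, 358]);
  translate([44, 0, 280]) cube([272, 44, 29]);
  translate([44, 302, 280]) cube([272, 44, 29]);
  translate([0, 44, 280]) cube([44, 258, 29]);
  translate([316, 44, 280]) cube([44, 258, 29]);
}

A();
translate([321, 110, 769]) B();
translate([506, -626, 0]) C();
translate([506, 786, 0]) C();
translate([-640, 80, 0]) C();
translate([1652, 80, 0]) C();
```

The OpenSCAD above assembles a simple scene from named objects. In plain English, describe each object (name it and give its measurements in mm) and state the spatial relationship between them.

A is a table with a 1372×506 mm rectangular top, 27 mm thick, top surface at z = 769 mm, supported by four 52×52 mm square legs, each inset 27 mm from the nearest pair of top edges, running from the floor.

B is a wooden ladder with two side rails of 38×46 mm section and 2033 mm height, set 350 mm apart overall. Between them run 7 rectangular rungs (46 mm deep, 32 mm thick), front faces flush with the rails' −y face. The bottom of the first rung is 272 mm above the floor and each subsequent rung is 268 mm higher than the one below.

C is a simple wooden stool: a rectangular seat 360 mm (x) by 346 mm (y), 36 mm thick, top face at z = 394 mm, on four square legs, each 44×44 mm in cross-section. The legs rest on z = 0, each flush with a corner of the seat. Four stretchers, 44 mm wide and 29 mm tall, connect adjacent legs with their undersides at z = 280 mm, each running between the inner faces of the legs it joins and aligned with the legs' outer faces on the other axis.

The ladder is on top of the table. Four stools sit around the table at the −y, +y, −x, +x sides.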